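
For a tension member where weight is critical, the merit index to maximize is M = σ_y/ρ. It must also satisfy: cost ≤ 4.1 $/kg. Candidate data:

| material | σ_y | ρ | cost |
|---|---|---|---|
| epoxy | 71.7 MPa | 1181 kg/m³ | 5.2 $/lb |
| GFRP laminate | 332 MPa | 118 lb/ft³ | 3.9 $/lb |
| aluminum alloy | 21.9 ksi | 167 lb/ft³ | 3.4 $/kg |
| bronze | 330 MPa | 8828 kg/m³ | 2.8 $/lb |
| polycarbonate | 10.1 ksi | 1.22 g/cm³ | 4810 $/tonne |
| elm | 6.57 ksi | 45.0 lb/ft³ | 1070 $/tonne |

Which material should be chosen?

elm

Screen on constraints: cost ≤ 4.1 $/kg. Survivors: aluminum alloy, elm.
In SI units:
  aluminum alloy: σ_y = 151.0 MPa, ρ = 2675 kg/m³
  elm: σ_y = 45.30 MPa, ρ = 720.8 kg/m³
  elm: M = 62.8 kN·m/kg
  aluminum alloy: M = 56.4 kN·m/kg
The maximum is for elm.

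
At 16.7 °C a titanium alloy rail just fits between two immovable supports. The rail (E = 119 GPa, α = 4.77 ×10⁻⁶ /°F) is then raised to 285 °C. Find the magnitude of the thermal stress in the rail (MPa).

274 MPa

α = 4.77×10⁻⁶/°F × 9/5 = 8.59×10⁻⁶/K.
ΔT = 268.3 K. Constrained thermal stress σ = E·α·ΔT = 119.0×10³ MPa × 8.59×10⁻⁶ × 268.3 = 274 MPa (compressive).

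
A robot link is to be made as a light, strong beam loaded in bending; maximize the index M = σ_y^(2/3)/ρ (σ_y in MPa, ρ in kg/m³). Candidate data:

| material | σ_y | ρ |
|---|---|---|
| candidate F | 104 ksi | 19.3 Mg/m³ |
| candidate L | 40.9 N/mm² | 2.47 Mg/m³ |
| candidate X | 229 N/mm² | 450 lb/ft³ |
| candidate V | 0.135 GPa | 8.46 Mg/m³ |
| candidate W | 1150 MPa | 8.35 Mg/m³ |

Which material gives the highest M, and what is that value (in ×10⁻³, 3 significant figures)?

After converting to SI:
  candidate F: σ_y = 717.1 MPa, ρ = 19300 kg/m³
  candidate L: σ_y = 40.90 MPa, ρ = 2470 kg/m³
  candidate X: σ_y = 229.0 MPa, ρ = 7208 kg/m³
  candidate V: σ_y = 135.0 MPa, ρ = 8460 kg/m³
  candidate W: σ_y = 1150 MPa, ρ = 8350 kg/m³
  candidate W: M = 13.1×10⁻³
  candidate X: M = 5.19×10⁻³
  candidate L: M = 4.81×10⁻³
  candidate F: M = 4.15×10⁻³
  candidate V: M = 3.11×10⁻³
Highest index: candidate W.

candidate W, M = 13.1×10⁻³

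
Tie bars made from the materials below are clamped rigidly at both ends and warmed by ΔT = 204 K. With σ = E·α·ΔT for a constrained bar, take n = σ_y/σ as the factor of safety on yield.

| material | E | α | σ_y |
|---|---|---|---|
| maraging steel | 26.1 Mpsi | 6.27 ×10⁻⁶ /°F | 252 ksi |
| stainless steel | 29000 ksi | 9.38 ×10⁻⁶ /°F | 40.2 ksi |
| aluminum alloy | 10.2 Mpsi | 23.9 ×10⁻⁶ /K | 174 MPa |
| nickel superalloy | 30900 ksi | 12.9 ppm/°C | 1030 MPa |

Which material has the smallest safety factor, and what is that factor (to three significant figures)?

stainless steel, n = 0.402

Per material, after unit conversion:
  maraging steel: E = 180.0, α = 11.3, σ_y = 1737 → σ = 414 MPa, n = 4.19
  stainless steel: E = 199.9, α = 16.9, σ_y = 277.2 → σ = 689 MPa, n = 0.402
  aluminum alloy: E = 70.33, α = 23.9, σ_y = 174.0 → σ = 343 MPa, n = 0.507
  nickel superalloy: E = 213.0, α = 12.9, σ_y = 1030 → σ = 561 MPa, n = 1.84
The minimum is stainless steel at n = 0.402.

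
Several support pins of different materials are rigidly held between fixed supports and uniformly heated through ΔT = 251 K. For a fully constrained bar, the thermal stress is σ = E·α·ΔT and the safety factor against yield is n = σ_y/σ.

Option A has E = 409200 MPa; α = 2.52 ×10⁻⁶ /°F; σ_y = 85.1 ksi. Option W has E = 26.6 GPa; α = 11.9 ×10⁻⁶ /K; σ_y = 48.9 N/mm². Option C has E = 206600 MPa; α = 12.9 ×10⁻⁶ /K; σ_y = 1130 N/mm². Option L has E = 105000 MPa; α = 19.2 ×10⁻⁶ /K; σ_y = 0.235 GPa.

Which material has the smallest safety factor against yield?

option L

Per material, after unit conversion:
  option A: E = 409.2, α = 4.54, σ_y = 586.7 → σ = 466 MPa, n = 1.26
  option W: E = 26.60, α = 11.9, σ_y = 48.90 → σ = 79.5 MPa, n = 0.615
  option C: E = 206.6, α = 12.9, σ_y = 1130 → σ = 669 MPa, n = 1.69
  option L: E = 105.0, α = 19.2, σ_y = 235.0 → σ = 506 MPa, n = 0.464
Option L has the lowest safety factor, n = 0.464.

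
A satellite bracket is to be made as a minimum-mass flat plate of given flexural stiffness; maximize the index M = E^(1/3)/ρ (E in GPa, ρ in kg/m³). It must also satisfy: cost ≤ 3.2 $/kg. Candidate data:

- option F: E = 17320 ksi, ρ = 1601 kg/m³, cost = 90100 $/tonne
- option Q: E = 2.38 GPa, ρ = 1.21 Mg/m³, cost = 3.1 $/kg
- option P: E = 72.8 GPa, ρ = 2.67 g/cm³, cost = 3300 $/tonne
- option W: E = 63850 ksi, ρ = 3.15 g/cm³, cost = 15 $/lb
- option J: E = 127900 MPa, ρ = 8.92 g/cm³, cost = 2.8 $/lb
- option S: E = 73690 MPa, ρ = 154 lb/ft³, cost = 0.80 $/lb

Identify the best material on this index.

Screen on constraints: cost ≤ 3.2 $/kg. Survivors: option Q, option S.
Normalizing units and computing the index:
  option Q: E = 2.380 GPa, ρ = 1210 kg/m³
  option S: E = 73.69 GPa, ρ = 2467 kg/m³
  option S: M = 1.70×10⁻³
  option Q: M = 1.10×10⁻³
Option S ranks first.

option S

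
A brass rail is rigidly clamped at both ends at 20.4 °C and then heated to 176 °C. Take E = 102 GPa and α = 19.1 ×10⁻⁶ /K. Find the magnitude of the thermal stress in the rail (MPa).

303 MPa

ΔT = 155.6 K. Constrained thermal stress σ = E·α·ΔT = 102.0×10³ MPa × 19.1×10⁻⁶ × 155.6 = 303 MPa (compressive).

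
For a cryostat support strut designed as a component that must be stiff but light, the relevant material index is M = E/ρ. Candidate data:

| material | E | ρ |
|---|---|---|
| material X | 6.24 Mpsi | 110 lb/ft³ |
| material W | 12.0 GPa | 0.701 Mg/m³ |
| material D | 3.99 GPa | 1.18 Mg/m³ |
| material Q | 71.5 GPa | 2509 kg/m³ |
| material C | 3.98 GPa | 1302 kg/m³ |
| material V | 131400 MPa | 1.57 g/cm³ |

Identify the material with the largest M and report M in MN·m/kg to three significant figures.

Normalizing units and computing the index:
  material X: E = 43.02 GPa, ρ = 1762 kg/m³
  material W: E = 12.00 GPa, ρ = 701.0 kg/m³
  material D: E = 3.990 GPa, ρ = 1180 kg/m³
  material Q: E = 71.50 GPa, ρ = 2509 kg/m³
  material C: E = 3.980 GPa, ρ = 1302 kg/m³
  material V: E = 131.4 GPa, ρ = 1570 kg/m³
  material V: M = 83.7 MN·m/kg
  material Q: M = 28.5 MN·m/kg
  material X: M = 24.4 MN·m/kg
  material W: M = 17.1 MN·m/kg
  material D: M = 3.38 MN·m/kg
  material C: M = 3.06 MN·m/kg
The maximum is for material V.

material V, M = 83.7 MN·m/kg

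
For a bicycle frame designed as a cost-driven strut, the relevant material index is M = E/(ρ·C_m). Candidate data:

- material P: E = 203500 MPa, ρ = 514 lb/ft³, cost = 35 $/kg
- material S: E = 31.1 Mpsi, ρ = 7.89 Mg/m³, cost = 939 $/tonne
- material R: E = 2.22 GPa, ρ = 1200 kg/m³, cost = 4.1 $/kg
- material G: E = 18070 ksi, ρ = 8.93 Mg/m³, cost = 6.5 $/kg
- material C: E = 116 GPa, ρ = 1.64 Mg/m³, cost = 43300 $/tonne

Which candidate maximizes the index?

After converting to SI:
  material P: E = 203.5 GPa, ρ = 8233 kg/m³, cost = 35.00 $/kg
  material S: E = 214.4 GPa, ρ = 7890 kg/m³, cost = 0.9390 $/kg
  material R: E = 2.220 GPa, ρ = 1200 kg/m³, cost = 4.100 $/kg
  material G: E = 124.6 GPa, ρ = 8930 kg/m³, cost = 6.500 $/kg
  material C: E = 116.0 GPa, ρ = 1640 kg/m³, cost = 43.30 $/kg
  material S: M = 28.9 MN·m per $
  material G: M = 2.15 MN·m per $
  material C: M = 1.63 MN·m per $
  material P: M = 0.706 MN·m per $
  material R: M = 0.451 MN·m per $
The maximum is for material S.

material S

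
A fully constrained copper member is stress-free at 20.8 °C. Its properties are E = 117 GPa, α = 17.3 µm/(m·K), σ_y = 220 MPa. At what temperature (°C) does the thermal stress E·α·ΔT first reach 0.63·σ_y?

E·α·ΔT = 138.6 MPa ⇒ ΔT = 138.6 / (117.0×10³ × 17.3×10⁻⁶) = 68.47 K.
T = 20.8 + 68.47 = 89.27 °C.

89.3 °C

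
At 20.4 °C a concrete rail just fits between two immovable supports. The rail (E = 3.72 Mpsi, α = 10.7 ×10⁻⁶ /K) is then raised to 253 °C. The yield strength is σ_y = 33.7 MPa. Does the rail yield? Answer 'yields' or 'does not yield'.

E = 3.72 Mpsi = 25.65 GPa.
ΔT = 232.6 K. Constrained thermal stress σ = E·α·ΔT = 25.65×10³ MPa × 10.7×10⁻⁶ × 232.6 = 63.8 MPa (compressive).
Compare to σ_y = 33.7 MPa: σ ≥ σ_y, so it yields.

yields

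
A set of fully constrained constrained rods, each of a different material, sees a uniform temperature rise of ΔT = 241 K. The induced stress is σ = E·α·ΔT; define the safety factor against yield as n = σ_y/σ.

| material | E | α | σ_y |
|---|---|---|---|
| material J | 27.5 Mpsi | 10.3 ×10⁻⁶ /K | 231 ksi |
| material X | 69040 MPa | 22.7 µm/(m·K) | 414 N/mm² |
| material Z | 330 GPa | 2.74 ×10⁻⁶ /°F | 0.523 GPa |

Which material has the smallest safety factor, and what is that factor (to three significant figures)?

Per material, after unit conversion:
  material J: E = 189.6, α = 10.3, σ_y = 1593 → σ = 471 MPa, n = 3.38
  material X: E = 69.04, α = 22.7, σ_y = 414.0 → σ = 378 MPa, n = 1.10
  material Z: E = 330.0, α = 4.93, σ_y = 523.0 → σ = 392 MPa, n = 1.33
Material X has the lowest safety factor, n = 1.10.

material X, n = 1.10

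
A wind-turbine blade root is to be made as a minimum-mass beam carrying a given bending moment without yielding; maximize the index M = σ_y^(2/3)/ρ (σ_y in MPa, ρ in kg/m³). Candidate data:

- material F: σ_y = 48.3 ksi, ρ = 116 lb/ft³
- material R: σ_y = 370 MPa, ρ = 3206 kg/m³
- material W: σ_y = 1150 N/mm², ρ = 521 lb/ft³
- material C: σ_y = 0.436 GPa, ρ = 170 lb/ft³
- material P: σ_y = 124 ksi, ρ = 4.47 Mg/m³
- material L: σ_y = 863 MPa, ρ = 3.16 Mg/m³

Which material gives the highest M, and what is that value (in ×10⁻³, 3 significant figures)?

material L, M = 28.7×10⁻³

In SI units:
  material F: σ_y = 333.0 MPa, ρ = 1858 kg/m³
  material R: σ_y = 370.0 MPa, ρ = 3206 kg/m³
  material W: σ_y = 1150 MPa, ρ = 8346 kg/m³
  material C: σ_y = 436.0 MPa, ρ = 2723 kg/m³
  material P: σ_y = 855.0 MPa, ρ = 4470 kg/m³
  material L: σ_y = 863.0 MPa, ρ = 3160 kg/m³
  material L: M = 28.7×10⁻³
  material F: M = 25.9×10⁻³
  material C: M = 21.1×10⁻³
  material P: M = 20.2×10⁻³
  material R: M = 16.1×10⁻³
  material W: M = 13.2×10⁻³
Material L ranks first.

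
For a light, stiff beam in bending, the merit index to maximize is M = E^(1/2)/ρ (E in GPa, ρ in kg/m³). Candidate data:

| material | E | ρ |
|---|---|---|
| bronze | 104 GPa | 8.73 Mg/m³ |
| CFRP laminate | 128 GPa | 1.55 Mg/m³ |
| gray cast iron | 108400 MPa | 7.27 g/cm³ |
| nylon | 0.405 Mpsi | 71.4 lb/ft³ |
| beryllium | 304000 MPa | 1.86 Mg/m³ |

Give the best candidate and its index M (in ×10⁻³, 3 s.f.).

In SI units:
  bronze: E = 104.0 GPa, ρ = 8730 kg/m³
  CFRP laminate: E = 128.0 GPa, ρ = 1550 kg/m³
  gray cast iron: E = 108.4 GPa, ρ = 7270 kg/m³
  nylon: E = 2.792 GPa, ρ = 1144 kg/m³
  beryllium: E = 304.0 GPa, ρ = 1860 kg/m³
  beryllium: M = 9.37×10⁻³
  CFRP laminate: M = 7.30×10⁻³
  nylon: M = 1.46×10⁻³
  gray cast iron: M = 1.43×10⁻³
  bronze: M = 1.17×10⁻³
Highest index: beryllium.

beryllium, M = 9.37×10⁻³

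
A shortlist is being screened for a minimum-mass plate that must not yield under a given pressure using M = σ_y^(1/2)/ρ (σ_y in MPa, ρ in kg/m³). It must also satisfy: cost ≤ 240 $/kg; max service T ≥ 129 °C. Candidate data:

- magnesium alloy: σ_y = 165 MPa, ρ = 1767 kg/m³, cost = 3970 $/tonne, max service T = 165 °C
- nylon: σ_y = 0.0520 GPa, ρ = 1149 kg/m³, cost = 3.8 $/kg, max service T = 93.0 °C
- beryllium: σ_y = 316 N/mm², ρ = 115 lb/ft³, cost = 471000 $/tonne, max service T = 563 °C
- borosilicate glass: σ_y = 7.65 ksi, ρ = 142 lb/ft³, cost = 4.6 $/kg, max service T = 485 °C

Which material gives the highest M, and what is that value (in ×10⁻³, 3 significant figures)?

magnesium alloy, M = 7.27×10⁻³

Screen on constraints: cost ≤ 240 $/kg; max service T ≥ 129 °C. Survivors: magnesium alloy, borosilicate glass.
Normalizing units and computing the index:
  magnesium alloy: σ_y = 165.0 MPa, ρ = 1767 kg/m³
  borosilicate glass: σ_y = 52.74 MPa, ρ = 2275 kg/m³
  magnesium alloy: M = 7.27×10⁻³
  borosilicate glass: M = 3.19×10⁻³
Magnesium alloy has the largest M.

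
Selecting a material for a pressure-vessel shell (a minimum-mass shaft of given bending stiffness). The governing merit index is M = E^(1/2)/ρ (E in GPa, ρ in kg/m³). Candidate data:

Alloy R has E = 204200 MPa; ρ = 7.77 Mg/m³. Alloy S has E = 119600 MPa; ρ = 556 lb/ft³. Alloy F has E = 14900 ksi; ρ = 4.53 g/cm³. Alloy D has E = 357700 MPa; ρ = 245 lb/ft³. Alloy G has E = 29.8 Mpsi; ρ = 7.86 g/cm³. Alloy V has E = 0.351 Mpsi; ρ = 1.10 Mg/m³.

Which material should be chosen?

Putting every candidate on a common basis:
  alloy R: E = 204.2 GPa, ρ = 7770 kg/m³
  alloy S: E = 119.6 GPa, ρ = 8906 kg/m³
  alloy F: E = 102.7 GPa, ρ = 4530 kg/m³
  alloy D: E = 357.7 GPa, ρ = 3925 kg/m³
  alloy G: E = 205.5 GPa, ρ = 7860 kg/m³
  alloy V: E = 2.420 GPa, ρ = 1100 kg/m³
  alloy D: M = 4.82×10⁻³
  alloy F: M = 2.24×10⁻³
  alloy R: M = 1.84×10⁻³
  alloy G: M = 1.82×10⁻³
  alloy V: M = 1.41×10⁻³
  alloy S: M = 1.23×10⁻³
Alloy D ranks first.

alloy D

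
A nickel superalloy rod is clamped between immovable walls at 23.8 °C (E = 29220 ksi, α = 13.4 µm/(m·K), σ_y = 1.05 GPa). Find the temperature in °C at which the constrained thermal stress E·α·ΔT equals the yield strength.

413 °C

E = 29220 ksi = 201.5 GPa.
σ_y = 1.05 GPa = 1050 MPa.
E·α·ΔT = 1050 MPa ⇒ ΔT = 1050 / (201.5×10³ × 13.4×10⁻⁶) = 388.9 K.
T = 23.8 + 388.9 = 412.7 °C.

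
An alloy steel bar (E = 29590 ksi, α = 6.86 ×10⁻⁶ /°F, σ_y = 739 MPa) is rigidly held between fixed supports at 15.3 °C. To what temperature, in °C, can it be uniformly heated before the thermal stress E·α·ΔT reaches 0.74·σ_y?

232 °C

E = 29590 ksi = 204.0 GPa.
α = 6.86×10⁻⁶/°F × 9/5 = 12.3×10⁻⁶/K.
E·α·ΔT = 546.9 MPa ⇒ ΔT = 546.9 / (204.0×10³ × 12.3×10⁻⁶) = 217.1 K.
T = 15.3 + 217.1 = 232.4 °C.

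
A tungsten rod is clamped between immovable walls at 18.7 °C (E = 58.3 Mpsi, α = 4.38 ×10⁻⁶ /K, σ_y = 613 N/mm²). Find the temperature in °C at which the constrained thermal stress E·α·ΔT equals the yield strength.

367 °C

E = 58.3 Mpsi = 402.0 GPa.
σ_y = 613 N/mm² = 613.0 MPa.
E·α·ΔT = 613.0 MPa ⇒ ΔT = 613.0 / (402.0×10³ × 4.38×10⁻⁶) = 348.2 K.
T = 18.7 + 348.2 = 366.9 °C.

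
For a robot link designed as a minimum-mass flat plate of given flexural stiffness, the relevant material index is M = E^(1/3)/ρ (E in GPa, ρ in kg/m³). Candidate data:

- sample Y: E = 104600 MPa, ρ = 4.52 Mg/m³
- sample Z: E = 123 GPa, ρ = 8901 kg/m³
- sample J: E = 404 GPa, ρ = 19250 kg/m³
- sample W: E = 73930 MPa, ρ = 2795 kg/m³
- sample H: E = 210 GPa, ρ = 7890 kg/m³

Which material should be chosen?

sample W

Convert each candidate to consistent units, then evaluate M:
  sample Y: E = 104.6 GPa, ρ = 4520 kg/m³
  sample Z: E = 123.0 GPa, ρ = 8901 kg/m³
  sample J: E = 404.0 GPa, ρ = 19250 kg/m³
  sample W: E = 73.93 GPa, ρ = 2795 kg/m³
  sample H: E = 210.0 GPa, ρ = 7890 kg/m³
  sample W: M = 1.50×10⁻³
  sample Y: M = 1.04×10⁻³
  sample H: M = 0.753×10⁻³
  sample Z: M = 0.559×10⁻³
  sample J: M = 0.384×10⁻³
Highest index: sample W.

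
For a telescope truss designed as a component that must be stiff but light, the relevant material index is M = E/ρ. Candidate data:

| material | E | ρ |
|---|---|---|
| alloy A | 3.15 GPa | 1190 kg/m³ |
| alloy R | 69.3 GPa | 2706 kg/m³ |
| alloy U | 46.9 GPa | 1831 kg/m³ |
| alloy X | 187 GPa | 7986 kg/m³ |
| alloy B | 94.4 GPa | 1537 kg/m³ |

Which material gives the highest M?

alloy B

Computing M directly (units already consistent):
  alloy B: M = 61.4 MN·m/kg
  alloy U: M = 25.6 MN·m/kg
  alloy R: M = 25.6 MN·m/kg
  alloy X: M = 23.4 MN·m/kg
  alloy A: M = 2.65 MN·m/kg
Alloy B ranks first.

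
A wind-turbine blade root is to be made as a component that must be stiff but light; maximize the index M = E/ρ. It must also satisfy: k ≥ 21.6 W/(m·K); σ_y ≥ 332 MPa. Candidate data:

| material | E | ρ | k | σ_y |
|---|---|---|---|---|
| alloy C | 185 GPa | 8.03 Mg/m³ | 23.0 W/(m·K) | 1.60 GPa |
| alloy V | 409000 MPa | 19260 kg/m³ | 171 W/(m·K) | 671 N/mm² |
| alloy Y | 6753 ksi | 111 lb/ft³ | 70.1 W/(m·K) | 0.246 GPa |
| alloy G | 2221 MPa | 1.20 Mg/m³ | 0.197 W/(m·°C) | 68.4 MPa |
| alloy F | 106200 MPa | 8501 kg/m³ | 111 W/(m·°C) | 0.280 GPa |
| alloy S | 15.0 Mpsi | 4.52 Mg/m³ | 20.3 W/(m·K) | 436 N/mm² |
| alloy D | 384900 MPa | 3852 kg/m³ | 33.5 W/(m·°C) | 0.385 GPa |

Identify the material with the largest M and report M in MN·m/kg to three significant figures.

Screen on constraints: k ≥ 21.6 W/(m·K); σ_y ≥ 332 MPa. Survivors: alloy C, alloy V, alloy D.
Convert each candidate to consistent units, then evaluate M:
  alloy C: E = 185.0 GPa, ρ = 8030 kg/m³
  alloy V: E = 409.0 GPa, ρ = 19260 kg/m³
  alloy D: E = 384.9 GPa, ρ = 3852 kg/m³
  alloy D: M = 99.9 MN·m/kg
  alloy C: M = 23.0 MN·m/kg
  alloy V: M = 21.2 MN·m/kg
Alloy D ranks first.

alloy D, M = 99.9 MN·m/kg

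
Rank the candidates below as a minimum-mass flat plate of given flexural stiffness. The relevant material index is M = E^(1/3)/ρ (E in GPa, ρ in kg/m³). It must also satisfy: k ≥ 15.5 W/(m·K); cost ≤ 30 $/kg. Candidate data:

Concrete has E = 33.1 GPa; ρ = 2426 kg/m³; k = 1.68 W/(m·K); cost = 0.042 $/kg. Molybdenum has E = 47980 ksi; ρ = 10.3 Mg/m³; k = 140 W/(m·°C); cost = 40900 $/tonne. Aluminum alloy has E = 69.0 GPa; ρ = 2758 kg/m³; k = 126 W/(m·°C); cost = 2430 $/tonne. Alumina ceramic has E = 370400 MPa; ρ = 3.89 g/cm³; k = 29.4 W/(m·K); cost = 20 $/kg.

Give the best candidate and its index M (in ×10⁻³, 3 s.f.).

Screen on constraints: k ≥ 15.5 W/(m·K); cost ≤ 30 $/kg. Survivors: aluminum alloy, alumina ceramic.
Normalizing units and computing the index:
  aluminum alloy: E = 69.00 GPa, ρ = 2758 kg/m³
  alumina ceramic: E = 370.4 GPa, ρ = 3890 kg/m³
  alumina ceramic: M = 1.85×10⁻³
  aluminum alloy: M = 1.49×10⁻³
Highest index: alumina ceramic.

alumina ceramic, M = 1.85×10⁻³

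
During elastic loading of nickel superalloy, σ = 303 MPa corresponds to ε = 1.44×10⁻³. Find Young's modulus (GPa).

210 GPa

E = σ/ε = 303 MPa / 1.44×10⁻³ = 210400 MPa = 210 GPa.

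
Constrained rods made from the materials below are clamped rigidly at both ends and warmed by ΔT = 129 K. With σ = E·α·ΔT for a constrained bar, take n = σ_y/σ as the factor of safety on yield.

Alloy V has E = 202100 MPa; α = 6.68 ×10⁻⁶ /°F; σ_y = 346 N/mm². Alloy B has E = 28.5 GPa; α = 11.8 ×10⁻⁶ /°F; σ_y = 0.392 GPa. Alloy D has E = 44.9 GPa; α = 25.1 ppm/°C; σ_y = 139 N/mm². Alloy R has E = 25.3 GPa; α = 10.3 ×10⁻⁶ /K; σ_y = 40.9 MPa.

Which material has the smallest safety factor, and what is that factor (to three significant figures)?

alloy D, n = 0.956

Per material, after unit conversion:
  alloy V: E = 202.1, α = 12.0, σ_y = 346.0 → σ = 313 MPa, n = 1.10
  alloy B: E = 28.50, α = 21.2, σ_y = 392.0 → σ = 78.1 MPa, n = 5.02
  alloy D: E = 44.90, α = 25.1, σ_y = 139.0 → σ = 145 MPa, n = 0.956
  alloy R: E = 25.30, α = 10.3, σ_y = 40.90 → σ = 33.6 MPa, n = 1.22
Alloy D has the lowest safety factor, n = 0.956.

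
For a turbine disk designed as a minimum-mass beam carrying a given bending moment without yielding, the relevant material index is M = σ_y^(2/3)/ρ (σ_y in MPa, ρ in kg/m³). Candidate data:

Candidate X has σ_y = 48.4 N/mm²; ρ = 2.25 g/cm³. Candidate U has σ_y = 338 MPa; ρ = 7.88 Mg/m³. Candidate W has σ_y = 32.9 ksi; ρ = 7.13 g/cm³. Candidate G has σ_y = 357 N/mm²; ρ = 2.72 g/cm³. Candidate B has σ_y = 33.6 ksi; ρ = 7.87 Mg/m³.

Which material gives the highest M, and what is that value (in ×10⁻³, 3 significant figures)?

candidate G, M = 18.5×10⁻³

In SI units:
  candidate X: σ_y = 48.40 MPa, ρ = 2250 kg/m³
  candidate U: σ_y = 338.0 MPa, ρ = 7880 kg/m³
  candidate W: σ_y = 226.8 MPa, ρ = 7130 kg/m³
  candidate G: σ_y = 357.0 MPa, ρ = 2720 kg/m³
  candidate B: σ_y = 231.7 MPa, ρ = 7870 kg/m³
  candidate G: M = 18.5×10⁻³
  candidate U: M = 6.16×10⁻³
  candidate X: M = 5.90×10⁻³
  candidate W: M = 5.22×10⁻³
  candidate B: M = 4.79×10⁻³
The maximum is for candidate G.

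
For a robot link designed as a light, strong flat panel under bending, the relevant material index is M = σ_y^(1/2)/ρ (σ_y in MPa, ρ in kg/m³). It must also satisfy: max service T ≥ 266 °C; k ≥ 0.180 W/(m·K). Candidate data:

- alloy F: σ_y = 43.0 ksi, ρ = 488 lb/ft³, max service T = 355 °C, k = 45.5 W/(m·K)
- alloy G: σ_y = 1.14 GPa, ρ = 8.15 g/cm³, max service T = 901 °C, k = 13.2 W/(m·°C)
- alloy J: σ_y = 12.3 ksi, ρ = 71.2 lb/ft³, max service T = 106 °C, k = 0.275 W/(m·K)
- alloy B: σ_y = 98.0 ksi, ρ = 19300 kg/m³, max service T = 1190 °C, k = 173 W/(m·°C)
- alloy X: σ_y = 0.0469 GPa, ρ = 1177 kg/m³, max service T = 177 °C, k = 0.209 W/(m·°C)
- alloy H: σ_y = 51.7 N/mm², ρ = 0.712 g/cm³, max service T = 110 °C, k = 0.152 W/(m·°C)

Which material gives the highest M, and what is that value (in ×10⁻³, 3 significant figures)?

alloy G, M = 4.14×10⁻³

Screen on constraints: max service T ≥ 266 °C; k ≥ 0.180 W/(m·K). Survivors: alloy F, alloy G, alloy B.
Putting every candidate on a common basis:
  alloy F: σ_y = 296.5 MPa, ρ = 7817 kg/m³
  alloy G: σ_y = 1140 MPa, ρ = 8150 kg/m³
  alloy B: σ_y = 675.7 MPa, ρ = 19300 kg/m³
  alloy G: M = 4.14×10⁻³
  alloy F: M = 2.20×10⁻³
  alloy B: M = 1.35×10⁻³
The maximum is for alloy G.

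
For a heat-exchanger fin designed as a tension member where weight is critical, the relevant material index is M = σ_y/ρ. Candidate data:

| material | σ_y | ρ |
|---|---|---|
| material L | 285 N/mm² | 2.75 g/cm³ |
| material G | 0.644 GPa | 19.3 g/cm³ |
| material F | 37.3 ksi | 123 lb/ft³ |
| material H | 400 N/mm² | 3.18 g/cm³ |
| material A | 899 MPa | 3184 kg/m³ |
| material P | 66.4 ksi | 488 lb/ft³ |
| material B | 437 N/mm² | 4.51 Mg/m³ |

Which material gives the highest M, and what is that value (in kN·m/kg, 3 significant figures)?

material A, M = 282 kN·m/kg

After converting to SI:
  material L: σ_y = 285.0 MPa, ρ = 2750 kg/m³
  material G: σ_y = 644.0 MPa, ρ = 19300 kg/m³
  material F: σ_y = 257.2 MPa, ρ = 1970 kg/m³
  material H: σ_y = 400.0 MPa, ρ = 3180 kg/m³
  material A: σ_y = 899.0 MPa, ρ = 3184 kg/m³
  material P: σ_y = 457.8 MPa, ρ = 7817 kg/m³
  material B: σ_y = 437.0 MPa, ρ = 4510 kg/m³
  material A: M = 282 kN·m/kg
  material F: M = 131 kN·m/kg
  material H: M = 126 kN·m/kg
  material L: M = 104 kN·m/kg
  material B: M = 96.9 kN·m/kg
  material P: M = 58.6 kN·m/kg
  material G: M = 33.4 kN·m/kg
The maximum is for material A.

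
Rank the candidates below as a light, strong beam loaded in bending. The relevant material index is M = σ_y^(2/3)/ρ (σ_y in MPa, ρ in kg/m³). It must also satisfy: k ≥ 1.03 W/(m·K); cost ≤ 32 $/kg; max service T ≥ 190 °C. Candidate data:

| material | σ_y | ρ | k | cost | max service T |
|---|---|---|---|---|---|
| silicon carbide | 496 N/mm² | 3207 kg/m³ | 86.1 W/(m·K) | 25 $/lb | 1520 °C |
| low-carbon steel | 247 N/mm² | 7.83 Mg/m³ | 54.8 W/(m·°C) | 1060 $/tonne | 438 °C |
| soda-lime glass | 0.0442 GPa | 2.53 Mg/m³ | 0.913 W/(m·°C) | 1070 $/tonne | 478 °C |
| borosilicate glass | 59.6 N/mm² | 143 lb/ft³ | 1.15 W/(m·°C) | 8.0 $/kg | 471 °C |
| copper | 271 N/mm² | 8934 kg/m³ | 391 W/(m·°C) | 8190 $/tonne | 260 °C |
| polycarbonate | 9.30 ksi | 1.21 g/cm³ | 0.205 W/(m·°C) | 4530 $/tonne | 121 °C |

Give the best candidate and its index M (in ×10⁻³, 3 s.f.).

Screen on constraints: k ≥ 1.03 W/(m·K); cost ≤ 32 $/kg; max service T ≥ 190 °C. Survivors: low-carbon steel, borosilicate glass, copper.
Putting every candidate on a common basis:
  low-carbon steel: σ_y = 247.0 MPa, ρ = 7830 kg/m³
  borosilicate glass: σ_y = 59.60 MPa, ρ = 2291 kg/m³
  copper: σ_y = 271.0 MPa, ρ = 8934 kg/m³
  borosilicate glass: M = 6.66×10⁻³
  low-carbon steel: M = 5.03×10⁻³
  copper: M = 4.69×10⁻³
Borosilicate glass has the largest M.

borosilicate glass, M = 6.66×10⁻³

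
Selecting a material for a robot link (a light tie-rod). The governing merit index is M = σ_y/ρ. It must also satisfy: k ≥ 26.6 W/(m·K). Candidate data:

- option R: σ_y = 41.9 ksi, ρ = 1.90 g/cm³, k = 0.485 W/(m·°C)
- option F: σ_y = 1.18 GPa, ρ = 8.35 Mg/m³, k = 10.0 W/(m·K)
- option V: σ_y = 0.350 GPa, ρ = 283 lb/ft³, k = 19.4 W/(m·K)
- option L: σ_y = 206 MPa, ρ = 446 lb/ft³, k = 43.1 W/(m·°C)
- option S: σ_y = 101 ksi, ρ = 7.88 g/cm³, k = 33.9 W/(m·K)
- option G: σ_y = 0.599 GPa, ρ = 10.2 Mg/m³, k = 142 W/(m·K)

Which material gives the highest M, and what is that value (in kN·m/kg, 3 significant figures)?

Screen on constraints: k ≥ 26.6 W/(m·K). Survivors: option L, option S, option G.
Convert each candidate to consistent units, then evaluate M:
  option L: σ_y = 206.0 MPa, ρ = 7144 kg/m³
  option S: σ_y = 696.4 MPa, ρ = 7880 kg/m³
  option G: σ_y = 599.0 MPa, ρ = 10200 kg/m³
  option S: M = 88.4 kN·m/kg
  option G: M = 58.7 kN·m/kg
  option L: M = 28.8 kN·m/kg
Highest index: option S.

option S, M = 88.4 kN·m/kg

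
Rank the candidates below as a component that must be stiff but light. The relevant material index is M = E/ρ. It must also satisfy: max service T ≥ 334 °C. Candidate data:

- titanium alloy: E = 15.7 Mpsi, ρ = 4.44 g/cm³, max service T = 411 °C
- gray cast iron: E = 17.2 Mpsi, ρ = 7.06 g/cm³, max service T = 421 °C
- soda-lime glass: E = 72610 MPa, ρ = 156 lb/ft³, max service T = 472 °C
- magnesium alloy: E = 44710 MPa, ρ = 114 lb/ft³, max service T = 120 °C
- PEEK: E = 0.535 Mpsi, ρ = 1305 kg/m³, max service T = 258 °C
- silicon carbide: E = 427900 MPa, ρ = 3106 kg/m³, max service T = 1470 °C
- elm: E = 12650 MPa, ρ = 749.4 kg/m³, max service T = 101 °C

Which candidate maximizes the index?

silicon carbide

Screen on constraints: max service T ≥ 334 °C. Survivors: titanium alloy, gray cast iron, soda-lime glass, silicon carbide.
Convert each candidate to consistent units, then evaluate M:
  titanium alloy: E = 108.2 GPa, ρ = 4440 kg/m³
  gray cast iron: E = 118.6 GPa, ρ = 7060 kg/m³
  soda-lime glass: E = 72.61 GPa, ρ = 2499 kg/m³
  silicon carbide: E = 427.9 GPa, ρ = 3106 kg/m³
  silicon carbide: M = 138 MN·m/kg
  soda-lime glass: M = 29.1 MN·m/kg
  titanium alloy: M = 24.4 MN·m/kg
  gray cast iron: M = 16.8 MN·m/kg
The maximum is for silicon carbide.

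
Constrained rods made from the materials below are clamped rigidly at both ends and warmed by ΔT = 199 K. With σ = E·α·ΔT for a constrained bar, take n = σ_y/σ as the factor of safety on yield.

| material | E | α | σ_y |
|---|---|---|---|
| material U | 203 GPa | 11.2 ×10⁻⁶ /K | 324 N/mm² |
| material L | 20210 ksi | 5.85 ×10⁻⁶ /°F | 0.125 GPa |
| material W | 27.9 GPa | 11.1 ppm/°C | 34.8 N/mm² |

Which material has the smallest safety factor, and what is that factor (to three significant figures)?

material L, n = 0.428

Converting E to GPa, α to ×10⁻⁶/K, σ_y to MPa, then σ and n for each:
  material U: E = 203.0, α = 11.2, σ_y = 324.0 → σ = 452 MPa, n = 0.716
  material L: E = 139.3, α = 10.5, σ_y = 125.0 → σ = 292 MPa, n = 0.428
  material W: E = 27.90, α = 11.1, σ_y = 34.80 → σ = 61.6 MPa, n = 0.565
Smallest n: material L with n = 0.428.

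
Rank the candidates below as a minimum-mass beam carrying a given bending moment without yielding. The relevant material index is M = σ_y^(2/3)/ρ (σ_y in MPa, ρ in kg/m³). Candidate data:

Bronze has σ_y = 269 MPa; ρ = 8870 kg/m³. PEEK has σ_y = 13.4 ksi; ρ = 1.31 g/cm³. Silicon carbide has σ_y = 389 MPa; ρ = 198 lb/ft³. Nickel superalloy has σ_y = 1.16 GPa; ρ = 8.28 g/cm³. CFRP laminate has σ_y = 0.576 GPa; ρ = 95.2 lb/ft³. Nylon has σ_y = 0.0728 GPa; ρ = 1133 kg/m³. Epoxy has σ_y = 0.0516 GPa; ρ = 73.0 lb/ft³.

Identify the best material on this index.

CFRP laminate

Normalizing units and computing the index:
  bronze: σ_y = 269.0 MPa, ρ = 8870 kg/m³
  PEEK: σ_y = 92.39 MPa, ρ = 1310 kg/m³
  silicon carbide: σ_y = 389.0 MPa, ρ = 3172 kg/m³
  nickel superalloy: σ_y = 1160 MPa, ρ = 8280 kg/m³
  CFRP laminate: σ_y = 576.0 MPa, ρ = 1525 kg/m³
  nylon: σ_y = 72.80 MPa, ρ = 1133 kg/m³
  epoxy: σ_y = 51.60 MPa, ρ = 1169 kg/m³
  CFRP laminate: M = 45.4×10⁻³
  silicon carbide: M = 16.8×10⁻³
  PEEK: M = 15.6×10⁻³
  nylon: M = 15.4×10⁻³
  nickel superalloy: M = 13.3×10⁻³
  epoxy: M = 11.9×10⁻³
  bronze: M = 4.70×10⁻³
The maximum is for CFRP laminate.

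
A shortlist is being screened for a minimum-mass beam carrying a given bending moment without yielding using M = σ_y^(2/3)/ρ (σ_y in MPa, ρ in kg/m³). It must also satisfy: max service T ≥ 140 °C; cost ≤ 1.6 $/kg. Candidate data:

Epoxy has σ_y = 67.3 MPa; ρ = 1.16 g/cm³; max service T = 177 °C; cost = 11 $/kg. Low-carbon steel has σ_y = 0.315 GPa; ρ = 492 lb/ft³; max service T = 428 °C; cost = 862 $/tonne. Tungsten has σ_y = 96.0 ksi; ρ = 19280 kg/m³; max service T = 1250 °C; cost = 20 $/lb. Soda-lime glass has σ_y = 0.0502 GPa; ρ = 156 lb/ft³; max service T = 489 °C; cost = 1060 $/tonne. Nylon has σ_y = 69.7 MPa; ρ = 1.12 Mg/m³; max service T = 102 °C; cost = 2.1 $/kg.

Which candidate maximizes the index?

Screen on constraints: max service T ≥ 140 °C; cost ≤ 1.6 $/kg. Survivors: low-carbon steel, soda-lime glass.
Putting every candidate on a common basis:
  low-carbon steel: σ_y = 315.0 MPa, ρ = 7881 kg/m³
  soda-lime glass: σ_y = 50.20 MPa, ρ = 2499 kg/m³
  low-carbon steel: M = 5.87×10⁻³
  soda-lime glass: M = 5.45×10⁻³
Low-carbon steel has the largest M.

low-carbon steel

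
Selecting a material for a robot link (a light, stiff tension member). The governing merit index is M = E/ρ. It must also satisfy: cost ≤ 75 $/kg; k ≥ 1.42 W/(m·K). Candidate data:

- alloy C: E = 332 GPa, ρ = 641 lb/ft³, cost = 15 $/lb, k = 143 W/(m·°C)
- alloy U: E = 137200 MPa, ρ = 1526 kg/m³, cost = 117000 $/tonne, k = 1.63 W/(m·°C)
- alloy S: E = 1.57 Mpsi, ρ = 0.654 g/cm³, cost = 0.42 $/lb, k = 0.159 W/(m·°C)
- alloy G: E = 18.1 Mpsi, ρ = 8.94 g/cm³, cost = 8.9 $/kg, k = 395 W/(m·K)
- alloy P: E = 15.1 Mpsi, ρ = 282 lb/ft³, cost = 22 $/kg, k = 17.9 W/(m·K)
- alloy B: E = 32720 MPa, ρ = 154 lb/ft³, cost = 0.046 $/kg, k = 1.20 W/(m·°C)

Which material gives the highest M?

alloy C

Screen on constraints: cost ≤ 75 $/kg; k ≥ 1.42 W/(m·K). Survivors: alloy C, alloy G, alloy P.
After converting to SI:
  alloy C: E = 332.0 GPa, ρ = 10270 kg/m³
  alloy G: E = 124.8 GPa, ρ = 8940 kg/m³
  alloy P: E = 104.1 GPa, ρ = 4517 kg/m³
  alloy C: M = 32.3 MN·m/kg
  alloy P: M = 23.0 MN·m/kg
  alloy G: M = 14.0 MN·m/kg
Alloy C ranks first.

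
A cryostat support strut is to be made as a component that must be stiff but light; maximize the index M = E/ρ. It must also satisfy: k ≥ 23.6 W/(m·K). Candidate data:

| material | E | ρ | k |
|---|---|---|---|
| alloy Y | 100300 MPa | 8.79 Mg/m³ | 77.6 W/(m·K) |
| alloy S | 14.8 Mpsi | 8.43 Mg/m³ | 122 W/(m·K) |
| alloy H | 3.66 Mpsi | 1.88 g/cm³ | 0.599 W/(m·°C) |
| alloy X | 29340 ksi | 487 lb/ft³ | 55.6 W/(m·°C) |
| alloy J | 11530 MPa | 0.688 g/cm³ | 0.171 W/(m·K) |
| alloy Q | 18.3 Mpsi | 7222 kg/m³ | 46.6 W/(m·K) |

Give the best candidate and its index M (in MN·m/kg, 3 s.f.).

alloy X, M = 25.9 MN·m/kg

Screen on constraints: k ≥ 23.6 W/(m·K). Survivors: alloy Y, alloy S, alloy X, alloy Q.
Putting every candidate on a common basis:
  alloy Y: E = 100.3 GPa, ρ = 8790 kg/m³
  alloy S: E = 102.0 GPa, ρ = 8430 kg/m³
  alloy X: E = 202.3 GPa, ρ = 7801 kg/m³
  alloy Q: E = 126.2 GPa, ρ = 7222 kg/m³
  alloy X: M = 25.9 MN·m/kg
  alloy Q: M = 17.5 MN·m/kg
  alloy S: M = 12.1 MN·m/kg
  alloy Y: M = 11.4 MN·m/kg
Highest index: alloy X.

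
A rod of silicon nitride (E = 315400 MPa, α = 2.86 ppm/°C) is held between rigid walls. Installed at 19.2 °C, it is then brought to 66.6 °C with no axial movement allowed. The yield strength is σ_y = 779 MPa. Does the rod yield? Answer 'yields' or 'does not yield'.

E = 315400 MPa = 315.4 GPa.
ΔT = 47.40 K. Constrained thermal stress σ = E·α·ΔT = 315.4×10³ MPa × 2.86×10⁻⁶ × 47.40 = 42.8 MPa (compressive).
Compare to σ_y = 779 MPa: σ < σ_y, so it does not yield.

does not yield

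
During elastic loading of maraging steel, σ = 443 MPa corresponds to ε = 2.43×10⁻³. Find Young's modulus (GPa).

182 GPa

E = σ/ε = 443 MPa / 2.43×10⁻³ = 182300 MPa = 182 GPa.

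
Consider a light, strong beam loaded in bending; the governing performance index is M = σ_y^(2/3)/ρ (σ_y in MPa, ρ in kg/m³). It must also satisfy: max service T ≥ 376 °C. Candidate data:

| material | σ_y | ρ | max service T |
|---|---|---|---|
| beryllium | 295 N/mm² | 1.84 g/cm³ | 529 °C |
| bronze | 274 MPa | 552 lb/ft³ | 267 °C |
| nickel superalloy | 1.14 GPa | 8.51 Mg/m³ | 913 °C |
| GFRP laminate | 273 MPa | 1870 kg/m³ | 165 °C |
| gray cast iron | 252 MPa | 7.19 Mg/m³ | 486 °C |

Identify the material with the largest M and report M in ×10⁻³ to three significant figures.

beryllium, M = 24.1×10⁻³

Screen on constraints: max service T ≥ 376 °C. Survivors: beryllium, nickel superalloy, gray cast iron.
Convert each candidate to consistent units, then evaluate M:
  beryllium: σ_y = 295.0 MPa, ρ = 1840 kg/m³
  nickel superalloy: σ_y = 1140 MPa, ρ = 8510 kg/m³
  gray cast iron: σ_y = 252.0 MPa, ρ = 7190 kg/m³
  beryllium: M = 24.1×10⁻³
  nickel superalloy: M = 12.8×10⁻³
  gray cast iron: M = 5.55×10⁻³
Beryllium has the largest M.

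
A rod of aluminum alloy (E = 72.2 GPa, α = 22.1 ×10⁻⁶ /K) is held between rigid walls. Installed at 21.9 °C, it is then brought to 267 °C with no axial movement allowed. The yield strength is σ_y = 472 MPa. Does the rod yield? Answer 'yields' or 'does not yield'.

does not yield

ΔT = 245.1 K. Constrained thermal stress σ = E·α·ΔT = 72.20×10³ MPa × 22.1×10⁻⁶ × 245.1 = 391 MPa (compressive).
Compare to σ_y = 472 MPa: σ < σ_y, so it does not yield.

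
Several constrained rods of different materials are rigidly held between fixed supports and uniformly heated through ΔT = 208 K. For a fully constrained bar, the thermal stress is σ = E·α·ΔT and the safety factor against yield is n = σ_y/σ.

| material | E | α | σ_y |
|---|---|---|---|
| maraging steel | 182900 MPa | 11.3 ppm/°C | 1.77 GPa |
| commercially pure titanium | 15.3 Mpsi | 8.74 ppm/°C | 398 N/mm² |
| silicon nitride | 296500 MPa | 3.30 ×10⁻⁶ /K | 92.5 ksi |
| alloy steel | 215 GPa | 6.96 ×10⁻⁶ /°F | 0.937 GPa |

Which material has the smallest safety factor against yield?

With everything in SI (GPa, ×10⁻⁶/K, MPa):
  maraging steel: E = 182.9, α = 11.3, σ_y = 1770 → σ = 430 MPa, n = 4.12
  commercially pure titanium: E = 105.5, α = 8.74, σ_y = 398.0 → σ = 192 MPa, n = 2.08
  silicon nitride: E = 296.5, α = 3.30, σ_y = 637.8 → σ = 204 MPa, n = 3.13
  alloy steel: E = 215.0, α = 12.5, σ_y = 937.0 → σ = 560 MPa, n = 1.67
Smallest n: alloy steel with n = 1.67.

alloy steel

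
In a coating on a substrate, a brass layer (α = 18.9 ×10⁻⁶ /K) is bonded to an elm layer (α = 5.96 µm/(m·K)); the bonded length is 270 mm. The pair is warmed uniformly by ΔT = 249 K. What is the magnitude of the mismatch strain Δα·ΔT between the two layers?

Δα = |18.9 − 5.96|×10⁻⁶/K = 12.9×10⁻⁶/K.
Mismatch strain = Δα·ΔT = 12.9×10⁻⁶ × 249.0 = 3.22×10⁻³.

3.22×10⁻³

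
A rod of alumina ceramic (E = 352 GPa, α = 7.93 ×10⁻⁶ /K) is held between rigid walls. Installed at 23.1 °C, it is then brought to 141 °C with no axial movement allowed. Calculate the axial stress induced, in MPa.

329 MPa

ΔT = 117.9 K. Constrained thermal stress σ = E·α·ΔT = 352.0×10³ MPa × 7.93×10⁻⁶ × 117.9 = 329 MPa (compressive).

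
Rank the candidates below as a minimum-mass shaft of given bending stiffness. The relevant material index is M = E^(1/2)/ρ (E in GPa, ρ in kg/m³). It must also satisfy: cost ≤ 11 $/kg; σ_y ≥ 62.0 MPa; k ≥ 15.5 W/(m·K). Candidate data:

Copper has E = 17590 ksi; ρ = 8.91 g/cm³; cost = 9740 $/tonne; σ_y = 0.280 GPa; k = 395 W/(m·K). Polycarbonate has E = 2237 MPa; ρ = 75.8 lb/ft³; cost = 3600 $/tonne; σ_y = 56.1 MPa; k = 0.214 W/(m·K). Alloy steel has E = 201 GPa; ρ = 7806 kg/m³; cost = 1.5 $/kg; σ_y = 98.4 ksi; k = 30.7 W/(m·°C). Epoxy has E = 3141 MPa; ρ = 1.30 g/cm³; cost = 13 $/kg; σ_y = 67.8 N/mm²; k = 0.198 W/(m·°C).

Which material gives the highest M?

alloy steel

Screen on constraints: cost ≤ 11 $/kg; σ_y ≥ 62.0 MPa; k ≥ 15.5 W/(m·K). Survivors: copper, alloy steel.
Convert each candidate to consistent units, then evaluate M:
  copper: E = 121.3 GPa, ρ = 8910 kg/m³
  alloy steel: E = 201.0 GPa, ρ = 7806 kg/m³
  alloy steel: M = 1.82×10⁻³
  copper: M = 1.24×10⁻³
Alloy steel ranks first.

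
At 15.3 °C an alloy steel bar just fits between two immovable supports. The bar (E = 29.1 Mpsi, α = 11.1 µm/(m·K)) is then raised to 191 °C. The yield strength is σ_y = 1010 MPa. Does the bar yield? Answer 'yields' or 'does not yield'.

E = 29.1 Mpsi = 200.6 GPa.
ΔT = 175.7 K. Constrained thermal stress σ = E·α·ΔT = 200.6×10³ MPa × 11.1×10⁻⁶ × 175.7 = 391 MPa (compressive).
Compare to σ_y = 1010 MPa: σ < σ_y, so it does not yield.

does not yield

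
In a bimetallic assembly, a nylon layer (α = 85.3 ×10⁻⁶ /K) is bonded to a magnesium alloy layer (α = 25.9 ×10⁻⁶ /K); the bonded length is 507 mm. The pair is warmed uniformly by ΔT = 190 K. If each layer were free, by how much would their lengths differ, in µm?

5720 µm

Δα = |85.3 − 25.9|×10⁻⁶/K = 59.4×10⁻⁶/K.
ΔL_mismatch = Δα·L·ΔT = 59.4×10⁻⁶ × 507.0 mm × 190.0 K = 5720 µm.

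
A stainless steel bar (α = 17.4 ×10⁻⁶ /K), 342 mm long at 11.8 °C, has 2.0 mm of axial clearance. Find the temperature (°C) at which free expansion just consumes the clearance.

α·L₀·ΔT = 2.0 mm ⇒ ΔT = 2.0 / (17.4×10⁻⁶ × 342.0) = 336.1 K.
T = 11.8 + 336.1 = 347.9 °C.

348 °C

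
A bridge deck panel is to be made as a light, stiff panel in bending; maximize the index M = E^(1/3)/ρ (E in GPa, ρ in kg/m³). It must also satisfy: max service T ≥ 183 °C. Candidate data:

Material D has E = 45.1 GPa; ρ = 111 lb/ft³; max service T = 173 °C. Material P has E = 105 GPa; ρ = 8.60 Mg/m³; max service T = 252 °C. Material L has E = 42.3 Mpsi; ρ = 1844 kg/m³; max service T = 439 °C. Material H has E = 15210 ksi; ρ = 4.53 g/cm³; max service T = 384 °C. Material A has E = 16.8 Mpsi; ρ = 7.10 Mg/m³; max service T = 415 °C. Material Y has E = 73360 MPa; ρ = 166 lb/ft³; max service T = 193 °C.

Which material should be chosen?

material L

Screen on constraints: max service T ≥ 183 °C. Survivors: material P, material L, material H, material A, material Y.
Normalizing units and computing the index:
  material P: E = 105.0 GPa, ρ = 8600 kg/m³
  material L: E = 291.6 GPa, ρ = 1844 kg/m³
  material H: E = 104.9 GPa, ρ = 4530 kg/m³
  material A: E = 115.8 GPa, ρ = 7100 kg/m³
  material Y: E = 73.36 GPa, ρ = 2659 kg/m³
  material L: M = 3.60×10⁻³
  material Y: M = 1.57×10⁻³
  material H: M = 1.04×10⁻³
  material A: M = 0.687×10⁻³
  material P: M = 0.549×10⁻³
Material L has the largest M.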